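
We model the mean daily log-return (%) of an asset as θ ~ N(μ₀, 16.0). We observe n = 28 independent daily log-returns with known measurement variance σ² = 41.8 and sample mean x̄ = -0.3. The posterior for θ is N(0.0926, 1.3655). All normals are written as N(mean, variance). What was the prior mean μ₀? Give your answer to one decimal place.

μ₀ = 4.3

With known observation variance, the Normal–Normal posterior has precision τ_n = τ₀ + n/σ² and mean μ_n = (τ₀μ₀ + (n/σ²)x̄)/τ_n.
Here τ₀ = 1/16.0 = 0.062500 and τ_data = 28/41.8 = 0.669856, so τ_n = 0.732356.
Rearranging for μ₀: μ₀ = (μ_n·τ_n − τ_data·x̄)/τ₀ = (0.0926·0.732356 − 0.669856·-0.3) / 0.062500 = 0.268773/0.062500 ≈ 4.3.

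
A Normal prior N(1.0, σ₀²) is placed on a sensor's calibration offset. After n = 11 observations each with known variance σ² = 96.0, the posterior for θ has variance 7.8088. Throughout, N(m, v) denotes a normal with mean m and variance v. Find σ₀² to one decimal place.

σ₀² = 74.2

Posterior precision equals prior precision plus data precision: 1/σ_n² = 1/σ₀² + n/σ².
So 1/σ₀² = 1/7.8088 − 11/96.0 = 0.128061 − 0.114583 = 0.013478.
Hence σ₀² = 1/0.013478 ≈ 74.2.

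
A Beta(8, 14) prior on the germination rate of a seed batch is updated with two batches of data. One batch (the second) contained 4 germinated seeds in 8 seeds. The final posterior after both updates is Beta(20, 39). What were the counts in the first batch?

8 germinated seeds and 21 non-germinating seeds

Because Beta–binomial updating is additive in the counts, the combined data contributed (α_post−α_prior, β_post−β_prior) successes and failures.
Total across both batches: 20−8=12 germinated seeds, 39−14=25 non-germinating seeds.
Subtract the second batch: 12−4=8 germinated seeds and 25−4=21 non-germinating seeds.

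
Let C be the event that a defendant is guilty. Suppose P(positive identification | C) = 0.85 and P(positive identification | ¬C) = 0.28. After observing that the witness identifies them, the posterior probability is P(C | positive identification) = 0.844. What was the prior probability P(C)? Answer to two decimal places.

P(C) = 0.64

In odds form, posterior odds = prior odds × likelihood ratio, so prior odds = posterior odds ÷ LR.
Posterior odds = 0.844/(1−0.844) = 5.4103. LR = 0.85/0.28 = 3.0357.
Prior odds = 5.4103/3.0357 = 1.7822, so P(C) = 1.7822/(1+1.7822) ≈ 0.64.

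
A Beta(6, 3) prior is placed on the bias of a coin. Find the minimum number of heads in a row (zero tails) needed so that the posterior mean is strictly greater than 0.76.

k = 4

After k heads and 0 tails the posterior is Beta(6+k, 3), with mean (6+k)/(6+3+k).
Set (6+k)/(9+k) > 0.76 and solve: k > (0.76·9 − 6)/(1 − 0.76) = 3.500.
The smallest integer exceeding 3.500 is 4, and checking k=4: (10)/(13) = 0.7692 > 0.76.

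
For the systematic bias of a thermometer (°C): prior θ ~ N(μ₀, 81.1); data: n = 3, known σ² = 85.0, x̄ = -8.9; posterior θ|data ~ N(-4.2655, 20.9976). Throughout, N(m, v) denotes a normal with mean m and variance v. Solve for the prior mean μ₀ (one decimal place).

μ₀ = 9.0

With known observation variance, the Normal–Normal posterior has precision τ_n = τ₀ + n/σ² and mean μ_n = (τ₀μ₀ + (n/σ²)x̄)/τ_n.
Here τ₀ = 1/81.1 = 0.012330 and τ_data = 3/85.0 = 0.035294, so τ_n = 0.047624.
Rearranging for μ₀: μ₀ = (μ_n·τ_n − τ_data·x̄)/τ₀ = (-4.2655·0.047624 − 0.035294·-8.9) / 0.012330 = 0.110976/0.012330 ≈ 9.0.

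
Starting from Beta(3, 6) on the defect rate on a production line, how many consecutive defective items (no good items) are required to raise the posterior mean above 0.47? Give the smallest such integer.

k = 3

After k defective items and 0 good items the posterior is Beta(3+k, 6), with mean (3+k)/(3+6+k).
Set (3+k)/(9+k) > 0.47 and solve: k > (0.47·9 − 3)/(1 − 0.47) = 2.321.
The smallest integer exceeding 2.321 is 3, and checking k=3: (6)/(12) = 0.5000 > 0.47.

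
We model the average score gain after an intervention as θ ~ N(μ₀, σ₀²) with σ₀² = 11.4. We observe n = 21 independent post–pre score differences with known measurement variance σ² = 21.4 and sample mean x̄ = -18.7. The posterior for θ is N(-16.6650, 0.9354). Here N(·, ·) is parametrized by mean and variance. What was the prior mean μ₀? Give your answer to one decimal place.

With known observation variance, the Normal–Normal posterior has precision τ_n = τ₀ + n/σ² and mean μ_n = (τ₀μ₀ + (n/σ²)x̄)/τ_n.
Here τ₀ = 1/11.4 = 0.087719 and τ_data = 21/21.4 = 0.981308, so τ_n = 1.069027.
Rearranging for μ₀: μ₀ = (μ_n·τ_n − τ_data·x̄)/τ₀ = (-16.6650·1.069027 − 0.981308·-18.7) / 0.087719 = 0.535125/0.087719 ≈ 6.1.

μ₀ = 6.1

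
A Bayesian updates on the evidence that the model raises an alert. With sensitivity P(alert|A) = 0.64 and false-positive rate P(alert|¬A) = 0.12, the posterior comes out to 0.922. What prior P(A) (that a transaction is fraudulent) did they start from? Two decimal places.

Bayes' rule in odds form gives O(A|E) = O(A)·[P(E|A)/P(E|¬A)], hence O(A) = O(A|E)/LR.
Posterior odds = 0.922/(1−0.922) = 11.8205. LR = 0.64/0.12 = 5.3333.
Prior odds = 11.8205/5.3333 = 2.2164, so P(A) = 2.2164/(1+2.2164) ≈ 0.69.

P(A) = 0.69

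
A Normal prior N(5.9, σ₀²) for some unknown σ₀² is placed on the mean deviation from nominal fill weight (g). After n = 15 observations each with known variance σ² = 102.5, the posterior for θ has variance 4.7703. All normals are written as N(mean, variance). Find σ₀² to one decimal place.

σ₀² = 15.8

For the Normal–Normal model with known σ², precisions add: τ_n = τ₀ + n/σ².
So 1/σ₀² = 1/4.7703 − 15/102.5 = 0.209630 − 0.146341 = 0.063289.
Hence σ₀² = 1/0.063289 ≈ 15.8.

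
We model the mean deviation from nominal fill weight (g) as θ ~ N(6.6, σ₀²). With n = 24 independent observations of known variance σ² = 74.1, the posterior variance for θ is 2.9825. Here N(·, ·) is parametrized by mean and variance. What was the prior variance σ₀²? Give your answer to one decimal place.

σ₀² = 87.7

For the Normal–Normal model with known σ², precisions add: τ_n = τ₀ + n/σ².
So 1/σ₀² = 1/2.9825 − 24/74.1 = 0.335289 − 0.323887 = 0.011402.
Hence σ₀² = 1/0.011402 ≈ 87.7.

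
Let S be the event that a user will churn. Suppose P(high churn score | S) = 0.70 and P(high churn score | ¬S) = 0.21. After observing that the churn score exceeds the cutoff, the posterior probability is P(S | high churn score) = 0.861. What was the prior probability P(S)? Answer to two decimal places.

In odds form, posterior odds = prior odds × likelihood ratio, so prior odds = posterior odds ÷ LR.
Posterior odds = 0.861/(1−0.861) = 6.1942. LR = 0.70/0.21 = 3.3333.
Prior odds = 6.1942/3.3333 = 1.8583, so P(S) = 1.8583/(1+1.8583) ≈ 0.65.

P(S) = 0.65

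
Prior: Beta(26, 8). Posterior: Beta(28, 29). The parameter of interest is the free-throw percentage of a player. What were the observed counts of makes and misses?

2 makes and 21 misses

Under Beta–binomial conjugacy the posterior parameters are (α+s, β+f).
Match parameters: s=28−26=2, f=29−8=21.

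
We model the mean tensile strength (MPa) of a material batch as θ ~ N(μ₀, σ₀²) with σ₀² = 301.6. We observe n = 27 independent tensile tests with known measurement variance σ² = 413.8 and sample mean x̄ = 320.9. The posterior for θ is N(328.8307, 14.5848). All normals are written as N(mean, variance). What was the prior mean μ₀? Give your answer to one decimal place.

The posterior mean is a precision-weighted average: μ_n = (τ₀μ₀ + τ_data·x̄)/(τ₀+τ_data), with τ₀=1/σ₀² and τ_data=n/σ².
Here τ₀ = 1/301.6 = 0.003316 and τ_data = 27/413.8 = 0.065249, so τ_n = 0.068565.
Rearranging for μ₀: μ₀ = (μ_n·τ_n − τ_data·x̄)/τ₀ = (328.8307·0.068565 − 0.065249·320.9) / 0.003316 = 1.607873/0.003316 ≈ 484.9.

μ₀ = 484.9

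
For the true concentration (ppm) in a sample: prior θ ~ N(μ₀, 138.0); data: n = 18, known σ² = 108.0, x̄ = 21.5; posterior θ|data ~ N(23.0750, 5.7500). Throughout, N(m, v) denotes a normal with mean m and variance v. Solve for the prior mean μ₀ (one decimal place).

With known observation variance, the Normal–Normal posterior has precision τ_n = τ₀ + n/σ² and mean μ_n = (τ₀μ₀ + (n/σ²)x̄)/τ_n.
Here τ₀ = 1/138.0 = 0.007246 and τ_data = 18/108.0 = 0.166667, so τ_n = 0.173913.
Rearranging for μ₀: μ₀ = (μ_n·τ_n − τ_data·x̄)/τ₀ = (23.0750·0.173913 − 0.166667·21.5) / 0.007246 = 0.429702/0.007246 ≈ 59.3.

μ₀ = 59.3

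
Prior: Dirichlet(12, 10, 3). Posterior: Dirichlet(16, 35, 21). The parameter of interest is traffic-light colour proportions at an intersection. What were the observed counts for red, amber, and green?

For a Dirichlet(α) prior with multinomial counts c, the posterior is Dirichlet(α + c) componentwise.
Counts are posterior − prior componentwise: 16−12=4, 35−10=25, 21−3=18.

counts (4, 25, 18)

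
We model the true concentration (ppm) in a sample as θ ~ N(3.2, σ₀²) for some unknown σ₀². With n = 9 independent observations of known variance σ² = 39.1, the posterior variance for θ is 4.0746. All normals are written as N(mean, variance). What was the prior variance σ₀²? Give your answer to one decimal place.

σ₀² = 65.6

Posterior precision equals prior precision plus data precision: 1/σ_n² = 1/σ₀² + n/σ².
So 1/σ₀² = 1/4.0746 − 9/39.1 = 0.245423 − 0.230179 = 0.015244.
Hence σ₀² = 1/0.015244 ≈ 65.6.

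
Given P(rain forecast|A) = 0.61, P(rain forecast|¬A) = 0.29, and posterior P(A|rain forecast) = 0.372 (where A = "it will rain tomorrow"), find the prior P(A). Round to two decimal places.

P(A) = 0.22

In odds form, posterior odds = prior odds × likelihood ratio, so prior odds = posterior odds ÷ LR.
Posterior odds = 0.372/(1−0.372) = 0.5924. LR = 0.61/0.29 = 2.1034.
Prior odds = 0.5924/2.1034 = 0.2816, so P(A) = 0.2816/(1+0.2816) ≈ 0.22.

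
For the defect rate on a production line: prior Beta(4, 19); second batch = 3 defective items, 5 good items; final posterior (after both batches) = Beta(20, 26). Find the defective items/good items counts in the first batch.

13 defective items and 2 good items

Because Beta–binomial updating is additive in the counts, the combined data contributed (α_post−α_prior, β_post−β_prior) successes and failures.
Total across both batches: 20−4=16 defective items, 26−19=7 good items.
Subtract the second batch: 16−3=13 defective items and 7−5=2 good items.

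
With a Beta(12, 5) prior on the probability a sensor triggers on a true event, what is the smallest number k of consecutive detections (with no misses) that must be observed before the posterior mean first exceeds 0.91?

After k detections and 0 misses the posterior is Beta(12+k, 5), with mean (12+k)/(12+5+k).
Set (12+k)/(17+k) > 0.91 and solve: k > (0.91·17 − 12)/(1 − 0.91) = 38.556.
The smallest integer exceeding 38.556 is 39, and checking k=39: (51)/(56) = 0.9107 > 0.91.

k = 39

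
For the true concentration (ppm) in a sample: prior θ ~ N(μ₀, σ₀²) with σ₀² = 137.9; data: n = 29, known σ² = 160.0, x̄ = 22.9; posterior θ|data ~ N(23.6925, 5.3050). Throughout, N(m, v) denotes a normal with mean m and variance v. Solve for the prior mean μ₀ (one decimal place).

μ₀ = 43.5

The posterior mean is a precision-weighted average: μ_n = (τ₀μ₀ + τ_data·x̄)/(τ₀+τ_data), with τ₀=1/σ₀² and τ_data=n/σ².
Here τ₀ = 1/137.9 = 0.007252 and τ_data = 29/160.0 = 0.181250, so τ_n = 0.188502.
Rearranging for μ₀: μ₀ = (μ_n·τ_n − τ_data·x̄)/τ₀ = (23.6925·0.188502 − 0.181250·22.9) / 0.007252 = 0.315459/0.007252 ≈ 43.5.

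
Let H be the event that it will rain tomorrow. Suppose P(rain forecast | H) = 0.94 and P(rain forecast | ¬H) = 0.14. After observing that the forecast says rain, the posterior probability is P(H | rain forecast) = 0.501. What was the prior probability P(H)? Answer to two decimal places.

P(H) = 0.13

Bayes' rule in odds form gives O(H|E) = O(H)·[P(E|H)/P(E|¬H)], hence O(H) = O(H|E)/LR.
Posterior odds = 0.501/(1−0.501) = 1.0040. LR = 0.94/0.14 = 6.7143.
Prior odds = 1.0040/6.7143 = 0.1495, so P(H) = 0.1495/(1+0.1495) ≈ 0.13.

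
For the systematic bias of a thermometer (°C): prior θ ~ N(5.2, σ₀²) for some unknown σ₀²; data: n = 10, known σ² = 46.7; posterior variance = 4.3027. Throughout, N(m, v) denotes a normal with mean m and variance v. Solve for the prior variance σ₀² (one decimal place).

σ₀² = 54.7

For the Normal–Normal model with known σ², precisions add: τ_n = τ₀ + n/σ².
So 1/σ₀² = 1/4.3027 − 10/46.7 = 0.232412 − 0.214133 = 0.018279.
Hence σ₀² = 1/0.018279 ≈ 54.7.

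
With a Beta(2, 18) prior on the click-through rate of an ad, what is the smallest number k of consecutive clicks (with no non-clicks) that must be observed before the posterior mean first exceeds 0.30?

After k clicks and 0 non-clicks the posterior is Beta(2+k, 18), with mean (2+k)/(2+18+k).
Set (2+k)/(20+k) > 0.30 and solve: k > (0.30·20 − 2)/(1 − 0.30) = 5.714.
The smallest integer exceeding 5.714 is 6, and checking k=6: (8)/(26) = 0.3077 > 0.30.

k = 6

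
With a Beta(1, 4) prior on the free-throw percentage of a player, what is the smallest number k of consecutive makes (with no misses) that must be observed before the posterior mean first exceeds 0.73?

After k makes and 0 misses the posterior is Beta(1+k, 4), with mean (1+k)/(1+4+k).
Set (1+k)/(5+k) > 0.73 and solve: k > (0.73·5 − 1)/(1 − 0.73) = 9.815.
The smallest integer exceeding 9.815 is 10, and checking k=10: (11)/(15) = 0.7333 > 0.73.

k = 10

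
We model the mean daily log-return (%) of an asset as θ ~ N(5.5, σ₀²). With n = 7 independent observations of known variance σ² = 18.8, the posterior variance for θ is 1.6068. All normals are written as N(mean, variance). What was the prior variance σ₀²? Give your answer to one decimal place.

σ₀² = 4.0

For the Normal–Normal model with known σ², precisions add: τ_n = τ₀ + n/σ².
So 1/σ₀² = 1/1.6068 − 7/18.8 = 0.622355 − 0.372340 = 0.250015.
Hence σ₀² = 1/0.250015 ≈ 4.0.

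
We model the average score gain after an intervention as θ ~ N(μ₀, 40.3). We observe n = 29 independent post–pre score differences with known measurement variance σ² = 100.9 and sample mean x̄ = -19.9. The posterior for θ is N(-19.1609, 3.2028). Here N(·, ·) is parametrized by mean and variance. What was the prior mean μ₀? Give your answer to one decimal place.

With known observation variance, the Normal–Normal posterior has precision τ_n = τ₀ + n/σ² and mean μ_n = (τ₀μ₀ + (n/σ²)x̄)/τ_n.
Here τ₀ = 1/40.3 = 0.024814 and τ_data = 29/100.9 = 0.287413, so τ_n = 0.312227.
Rearranging for μ₀: μ₀ = (μ_n·τ_n − τ_data·x̄)/τ₀ = (-19.1609·0.312227 − 0.287413·-19.9) / 0.024814 = -0.263032/0.024814 ≈ -10.6.

μ₀ = -10.6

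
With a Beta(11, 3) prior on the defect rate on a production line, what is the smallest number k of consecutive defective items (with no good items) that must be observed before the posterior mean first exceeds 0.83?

After k defective items and 0 good items the posterior is Beta(11+k, 3), with mean (11+k)/(11+3+k).
Set (11+k)/(14+k) > 0.83 and solve: k > (0.83·14 − 11)/(1 − 0.83) = 3.647.
The smallest integer exceeding 3.647 is 4.

k = 4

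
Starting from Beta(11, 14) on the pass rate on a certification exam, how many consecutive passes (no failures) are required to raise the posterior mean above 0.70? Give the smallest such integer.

k = 22

After k passes and 0 failures the posterior is Beta(11+k, 14), with mean (11+k)/(11+14+k).
Set (11+k)/(25+k) > 0.70 and solve: k > (0.70·25 − 11)/(1 − 0.70) = 21.667.
The smallest integer exceeding 21.667 is 22.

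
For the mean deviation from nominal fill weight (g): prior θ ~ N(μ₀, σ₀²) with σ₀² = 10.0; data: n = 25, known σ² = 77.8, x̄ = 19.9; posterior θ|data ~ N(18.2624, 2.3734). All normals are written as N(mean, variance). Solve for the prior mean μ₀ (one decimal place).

The posterior mean is a precision-weighted average: μ_n = (τ₀μ₀ + τ_data·x̄)/(τ₀+τ_data), with τ₀=1/σ₀² and τ_data=n/σ².
Here τ₀ = 1/10.0 = 0.100000 and τ_data = 25/77.8 = 0.321337, so τ_n = 0.421337.
Rearranging for μ₀: μ₀ = (μ_n·τ_n − τ_data·x̄)/τ₀ = (18.2624·0.421337 − 0.321337·19.9) / 0.100000 = 1.300019/0.100000 ≈ 13.0.

μ₀ = 13.0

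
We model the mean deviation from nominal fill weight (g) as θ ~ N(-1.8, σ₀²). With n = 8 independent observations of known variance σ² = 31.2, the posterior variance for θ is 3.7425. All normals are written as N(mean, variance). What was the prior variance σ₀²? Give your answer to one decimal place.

For the Normal–Normal model with known σ², precisions add: τ_n = τ₀ + n/σ².
So 1/σ₀² = 1/3.7425 − 8/31.2 = 0.267201 − 0.256410 = 0.010791.
Hence σ₀² = 1/0.010791 ≈ 92.7.

σ₀² = 92.7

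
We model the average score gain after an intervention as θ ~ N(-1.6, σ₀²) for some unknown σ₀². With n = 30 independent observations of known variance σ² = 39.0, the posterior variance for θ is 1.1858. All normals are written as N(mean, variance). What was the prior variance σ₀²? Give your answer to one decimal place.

For the Normal–Normal model with known σ², precisions add: τ_n = τ₀ + n/σ².
So 1/σ₀² = 1/1.1858 − 30/39.0 = 0.843313 − 0.769231 = 0.074082.
Hence σ₀² = 1/0.074082 ≈ 13.5.

σ₀² = 13.5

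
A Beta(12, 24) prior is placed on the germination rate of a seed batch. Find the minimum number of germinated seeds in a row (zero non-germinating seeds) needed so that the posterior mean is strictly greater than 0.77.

k = 69

After k germinated seeds and 0 non-germinating seeds the posterior is Beta(12+k, 24), with mean (12+k)/(12+24+k).
Set (12+k)/(36+k) > 0.77 and solve: k > (0.77·36 − 12)/(1 − 0.77) = 68.348.
The smallest integer exceeding 68.348 is 69, and checking k=69: (81)/(105) = 0.7714 > 0.77.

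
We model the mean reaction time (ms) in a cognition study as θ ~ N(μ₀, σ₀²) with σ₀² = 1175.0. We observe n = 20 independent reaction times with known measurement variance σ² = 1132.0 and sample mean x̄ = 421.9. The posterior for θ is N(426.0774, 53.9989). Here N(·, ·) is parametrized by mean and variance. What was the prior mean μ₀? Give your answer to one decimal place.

μ₀ = 512.8

With known observation variance, the Normal–Normal posterior has precision τ_n = τ₀ + n/σ² and mean μ_n = (τ₀μ₀ + (n/σ²)x̄)/τ_n.
Here τ₀ = 1/1175.0 = 0.000851 and τ_data = 20/1132.0 = 0.017668, so τ_n = 0.018519.
Rearranging for μ₀: μ₀ = (μ_n·τ_n − τ_data·x̄)/τ₀ = (426.0774·0.018519 − 0.017668·421.9) / 0.000851 = 0.436398/0.000851 ≈ 512.8.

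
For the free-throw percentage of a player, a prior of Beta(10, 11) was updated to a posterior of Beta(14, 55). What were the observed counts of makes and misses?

4 makes and 44 misses

Beta is conjugate to the binomial likelihood: posterior = Beta(a+s, b+f).
So s = 14 − 10 = 4 and f = 55 − 11 = 44.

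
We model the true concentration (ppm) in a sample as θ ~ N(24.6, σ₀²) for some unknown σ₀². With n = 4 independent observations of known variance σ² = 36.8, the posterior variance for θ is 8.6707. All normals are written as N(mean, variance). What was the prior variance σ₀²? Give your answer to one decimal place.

σ₀² = 150.7

Posterior precision equals prior precision plus data precision: 1/σ_n² = 1/σ₀² + n/σ².
So 1/σ₀² = 1/8.6707 − 4/36.8 = 0.115331 − 0.108696 = 0.006635.
Hence σ₀² = 1/0.006635 ≈ 150.7.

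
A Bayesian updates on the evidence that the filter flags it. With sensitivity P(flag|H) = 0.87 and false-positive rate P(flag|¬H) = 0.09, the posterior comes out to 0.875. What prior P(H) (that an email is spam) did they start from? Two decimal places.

Bayes' rule in odds form gives O(H|E) = O(H)·[P(E|H)/P(E|¬H)], hence O(H) = O(H|E)/LR.
Posterior odds = 0.875/(1−0.875) = 7.0000. LR = 0.87/0.09 = 9.6667.
Prior odds = 7.0000/9.6667 = 0.7241, so P(H) = 0.7241/(1+0.7241) ≈ 0.42.

P(H) = 0.42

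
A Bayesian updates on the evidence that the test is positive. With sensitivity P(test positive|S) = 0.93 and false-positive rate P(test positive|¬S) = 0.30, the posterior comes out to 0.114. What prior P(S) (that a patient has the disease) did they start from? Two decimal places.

P(S) = 0.04

In odds form, posterior odds = prior odds × likelihood ratio, so prior odds = posterior odds ÷ LR.
Posterior odds = 0.114/(1−0.114) = 0.1287. LR = 0.93/0.30 = 3.1000.
Prior odds = 0.1287/3.1000 = 0.0415, so P(S) = 0.0415/(1+0.0415) ≈ 0.04.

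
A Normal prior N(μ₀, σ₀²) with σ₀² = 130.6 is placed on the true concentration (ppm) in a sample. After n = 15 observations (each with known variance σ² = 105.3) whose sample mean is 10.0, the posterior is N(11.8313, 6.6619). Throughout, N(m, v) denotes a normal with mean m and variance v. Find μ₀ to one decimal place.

μ₀ = 45.9

With known observation variance, the Normal–Normal posterior has precision τ_n = τ₀ + n/σ² and mean μ_n = (τ₀μ₀ + (n/σ²)x̄)/τ_n.
Here τ₀ = 1/130.6 = 0.007657 and τ_data = 15/105.3 = 0.142450, so τ_n = 0.150107.
Rearranging for μ₀: μ₀ = (μ_n·τ_n − τ_data·x̄)/τ₀ = (11.8313·0.150107 − 0.142450·10.0) / 0.007657 = 0.351461/0.007657 ≈ 45.9.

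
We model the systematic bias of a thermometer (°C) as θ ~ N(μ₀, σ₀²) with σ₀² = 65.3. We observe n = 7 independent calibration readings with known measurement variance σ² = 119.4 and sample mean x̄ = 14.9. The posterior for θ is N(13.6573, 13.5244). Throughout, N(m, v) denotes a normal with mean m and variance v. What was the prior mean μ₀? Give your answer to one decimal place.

With known observation variance, the Normal–Normal posterior has precision τ_n = τ₀ + n/σ² and mean μ_n = (τ₀μ₀ + (n/σ²)x̄)/τ_n.
Here τ₀ = 1/65.3 = 0.015314 and τ_data = 7/119.4 = 0.058626, so τ_n = 0.073940.
Rearranging for μ₀: μ₀ = (μ_n·τ_n − τ_data·x̄)/τ₀ = (13.6573·0.073940 − 0.058626·14.9) / 0.015314 = 0.136293/0.015314 ≈ 8.9.

μ₀ = 8.9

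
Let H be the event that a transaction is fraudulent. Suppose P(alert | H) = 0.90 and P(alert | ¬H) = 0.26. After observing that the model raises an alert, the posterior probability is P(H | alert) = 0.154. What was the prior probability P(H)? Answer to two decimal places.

Bayes' rule in odds form gives O(H|E) = O(H)·[P(E|H)/P(E|¬H)], hence O(H) = O(H|E)/LR.
Posterior odds = 0.154/(1−0.154) = 0.1820. LR = 0.90/0.26 = 3.4615.
Prior odds = 0.1820/3.4615 = 0.0526, so P(H) = 0.0526/(1+0.0526) ≈ 0.05.

P(H) = 0.05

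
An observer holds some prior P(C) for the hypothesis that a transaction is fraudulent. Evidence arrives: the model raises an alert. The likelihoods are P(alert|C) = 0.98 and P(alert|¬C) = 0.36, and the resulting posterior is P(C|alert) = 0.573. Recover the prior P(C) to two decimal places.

Bayes' rule in odds form gives O(C|E) = O(C)·[P(E|C)/P(E|¬C)], hence O(C) = O(C|E)/LR.
Posterior odds = 0.573/(1−0.573) = 1.3419. LR = 0.98/0.36 = 2.7222.
Prior odds = 1.3419/2.7222 = 0.4929, so P(C) = 0.4929/(1+0.4929) ≈ 0.33.

P(C) = 0.33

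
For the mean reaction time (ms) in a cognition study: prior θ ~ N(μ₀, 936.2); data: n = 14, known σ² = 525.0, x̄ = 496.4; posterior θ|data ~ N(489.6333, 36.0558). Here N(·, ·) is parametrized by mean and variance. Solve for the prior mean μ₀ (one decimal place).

μ₀ = 320.7

With known observation variance, the Normal–Normal posterior has precision τ_n = τ₀ + n/σ² and mean μ_n = (τ₀μ₀ + (n/σ²)x̄)/τ_n.
Here τ₀ = 1/936.2 = 0.001068 and τ_data = 14/525.0 = 0.026667, so τ_n = 0.027735.
Rearranging for μ₀: μ₀ = (μ_n·τ_n − τ_data·x̄)/τ₀ = (489.6333·0.027735 − 0.026667·496.4) / 0.001068 = 0.342481/0.001068 ≈ 320.7.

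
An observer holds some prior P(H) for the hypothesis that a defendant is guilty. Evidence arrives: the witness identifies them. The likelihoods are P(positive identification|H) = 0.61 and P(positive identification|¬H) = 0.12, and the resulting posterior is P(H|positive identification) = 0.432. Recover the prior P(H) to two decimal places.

Bayes' rule in odds form gives O(H|E) = O(H)·[P(E|H)/P(E|¬H)], hence O(H) = O(H|E)/LR.
Posterior odds = 0.432/(1−0.432) = 0.7606. LR = 0.61/0.12 = 5.0833.
Prior odds = 0.7606/5.0833 = 0.1496, so P(H) = 0.1496/(1+0.1496) ≈ 0.13.

P(H) = 0.13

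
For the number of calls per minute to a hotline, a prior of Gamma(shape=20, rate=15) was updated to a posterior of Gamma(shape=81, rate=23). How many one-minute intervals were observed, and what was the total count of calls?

n = 8 one-minute intervals with total 61 calls

A Gamma(α, β) prior (rate parametrization) on a Poisson rate with n observations summing to S gives posterior Gamma(α+S, β+n).
Matching: Σxᵢ = 81 − 20 = 61 and n = 23 − 15 = 8.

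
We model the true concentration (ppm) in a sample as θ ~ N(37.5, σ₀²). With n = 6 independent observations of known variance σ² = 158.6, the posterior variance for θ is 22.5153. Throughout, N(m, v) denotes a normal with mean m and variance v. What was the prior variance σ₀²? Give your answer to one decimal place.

For the Normal–Normal model with known σ², precisions add: τ_n = τ₀ + n/σ².
So 1/σ₀² = 1/22.5153 − 6/158.6 = 0.044414 − 0.037831 = 0.006583.
Hence σ₀² = 1/0.006583 ≈ 151.9.

σ₀² = 151.9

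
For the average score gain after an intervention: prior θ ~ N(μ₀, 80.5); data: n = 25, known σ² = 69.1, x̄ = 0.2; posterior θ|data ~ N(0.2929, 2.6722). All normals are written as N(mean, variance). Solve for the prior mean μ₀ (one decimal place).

μ₀ = 3.0

With known observation variance, the Normal–Normal posterior has precision τ_n = τ₀ + n/σ² and mean μ_n = (τ₀μ₀ + (n/σ²)x̄)/τ_n.
Here τ₀ = 1/80.5 = 0.012422 and τ_data = 25/69.1 = 0.361795, so τ_n = 0.374217.
Rearranging for μ₀: μ₀ = (μ_n·τ_n − τ_data·x̄)/τ₀ = (0.2929·0.374217 − 0.361795·0.2) / 0.012422 = 0.037249/0.012422 ≈ 3.0.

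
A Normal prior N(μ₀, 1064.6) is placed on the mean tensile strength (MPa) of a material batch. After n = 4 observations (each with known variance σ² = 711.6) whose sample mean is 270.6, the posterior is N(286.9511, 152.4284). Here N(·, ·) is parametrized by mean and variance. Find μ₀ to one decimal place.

μ₀ = 384.8

The posterior mean is a precision-weighted average: μ_n = (τ₀μ₀ + τ_data·x̄)/(τ₀+τ_data), with τ₀=1/σ₀² and τ_data=n/σ².
Here τ₀ = 1/1064.6 = 0.000939 and τ_data = 4/711.6 = 0.005621, so τ_n = 0.006560.
Rearranging for μ₀: μ₀ = (μ_n·τ_n − τ_data·x̄)/τ₀ = (286.9511·0.006560 − 0.005621·270.6) / 0.000939 = 0.361357/0.000939 ≈ 384.8.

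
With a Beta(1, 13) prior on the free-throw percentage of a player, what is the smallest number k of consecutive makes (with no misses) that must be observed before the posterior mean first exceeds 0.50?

k = 13

After k makes and 0 misses the posterior is Beta(1+k, 13), with mean (1+k)/(1+13+k).
Set (1+k)/(14+k) > 0.50 and solve: k > (0.50·14 − 1)/(1 − 0.50) = 12.000.
The smallest integer exceeding 12.000 is 13, and checking k=13: (14)/(27) = 0.5185 > 0.50.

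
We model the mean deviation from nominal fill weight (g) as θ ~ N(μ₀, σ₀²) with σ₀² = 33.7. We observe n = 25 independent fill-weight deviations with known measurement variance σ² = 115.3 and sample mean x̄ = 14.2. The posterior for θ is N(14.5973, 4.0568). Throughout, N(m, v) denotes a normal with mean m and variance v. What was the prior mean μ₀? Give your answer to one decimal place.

The posterior mean is a precision-weighted average: μ_n = (τ₀μ₀ + τ_data·x̄)/(τ₀+τ_data), with τ₀=1/σ₀² and τ_data=n/σ².
Here τ₀ = 1/33.7 = 0.029674 and τ_data = 25/115.3 = 0.216826, so τ_n = 0.246500.
Rearranging for μ₀: μ₀ = (μ_n·τ_n − τ_data·x̄)/τ₀ = (14.5973·0.246500 − 0.216826·14.2) / 0.029674 = 0.519305/0.029674 ≈ 17.5.

μ₀ = 17.5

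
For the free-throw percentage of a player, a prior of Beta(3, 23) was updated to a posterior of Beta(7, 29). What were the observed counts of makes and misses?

4 makes and 6 misses

A Beta(α, β) prior with s successes and f failures in binomial data gives a Beta(α+s, β+f) posterior.
Match parameters: s=7−3=4, f=29−23=6.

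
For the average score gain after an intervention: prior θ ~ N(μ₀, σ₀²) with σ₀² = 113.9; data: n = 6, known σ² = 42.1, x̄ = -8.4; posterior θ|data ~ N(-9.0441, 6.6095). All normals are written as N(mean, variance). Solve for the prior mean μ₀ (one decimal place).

With known observation variance, the Normal–Normal posterior has precision τ_n = τ₀ + n/σ² and mean μ_n = (τ₀μ₀ + (n/σ²)x̄)/τ_n.
Here τ₀ = 1/113.9 = 0.008780 and τ_data = 6/42.1 = 0.142518, so τ_n = 0.151298.
Rearranging for μ₀: μ₀ = (μ_n·τ_n − τ_data·x̄)/τ₀ = (-9.0441·0.151298 − 0.142518·-8.4) / 0.008780 = -0.171203/0.008780 ≈ -19.5.

μ₀ = -19.5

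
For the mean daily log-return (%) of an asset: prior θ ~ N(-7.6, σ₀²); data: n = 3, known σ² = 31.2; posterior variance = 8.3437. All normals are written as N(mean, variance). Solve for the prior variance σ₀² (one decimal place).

σ₀² = 42.2

For the Normal–Normal model with known σ², precisions add: τ_n = τ₀ + n/σ².
So 1/σ₀² = 1/8.3437 − 3/31.2 = 0.119851 − 0.096154 = 0.023697.
Hence σ₀² = 1/0.023697 ≈ 42.2.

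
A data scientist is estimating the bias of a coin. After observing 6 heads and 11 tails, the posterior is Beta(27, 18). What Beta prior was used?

Beta(21, 7)

Beta is conjugate to the binomial likelihood: posterior = Beta(a+s, b+f).
So a = 27 − 6 = 21 and b = 18 − 11 = 7.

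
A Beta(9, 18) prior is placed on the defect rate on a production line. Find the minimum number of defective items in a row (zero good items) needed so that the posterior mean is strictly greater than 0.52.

k = 11

After k defective items and 0 good items the posterior is Beta(9+k, 18), with mean (9+k)/(9+18+k).
Set (9+k)/(27+k) > 0.52 and solve: k > (0.52·27 − 9)/(1 − 0.52) = 10.500.
The smallest integer exceeding 10.500 is 11.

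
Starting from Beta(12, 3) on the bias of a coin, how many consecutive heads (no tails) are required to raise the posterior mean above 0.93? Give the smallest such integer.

After k heads and 0 tails the posterior is Beta(12+k, 3), with mean (12+k)/(12+3+k).
Set (12+k)/(15+k) > 0.93 and solve: k > (0.93·15 − 12)/(1 − 0.93) = 27.857.
The smallest integer exceeding 27.857 is 28.

k = 28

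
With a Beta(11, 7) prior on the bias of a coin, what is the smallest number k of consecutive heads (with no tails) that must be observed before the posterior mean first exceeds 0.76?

k = 12

After k heads and 0 tails the posterior is Beta(11+k, 7), with mean (11+k)/(11+7+k).
Set (11+k)/(18+k) > 0.76 and solve: k > (0.76·18 − 11)/(1 − 0.76) = 11.167.
The smallest integer exceeding 11.167 is 12, and checking k=12: (23)/(30) = 0.7667 > 0.76.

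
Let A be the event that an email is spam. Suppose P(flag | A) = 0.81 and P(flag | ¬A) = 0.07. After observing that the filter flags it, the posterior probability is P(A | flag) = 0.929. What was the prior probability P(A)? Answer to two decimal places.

Bayes' rule in odds form gives O(A|E) = O(A)·[P(E|A)/P(E|¬A)], hence O(A) = O(A|E)/LR.
Posterior odds = 0.929/(1−0.929) = 13.0845. LR = 0.81/0.07 = 11.5714.
Prior odds = 13.0845/11.5714 = 1.1308, so P(A) = 1.1308/(1+1.1308) ≈ 0.53.

P(A) = 0.53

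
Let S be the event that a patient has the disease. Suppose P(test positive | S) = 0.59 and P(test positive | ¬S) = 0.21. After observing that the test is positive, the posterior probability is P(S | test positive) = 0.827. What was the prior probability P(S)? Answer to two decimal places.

Bayes' rule in odds form gives O(S|E) = O(S)·[P(E|S)/P(E|¬S)], hence O(S) = O(S|E)/LR.
Posterior odds = 0.827/(1−0.827) = 4.7803. LR = 0.59/0.21 = 2.8095.
Prior odds = 4.7803/2.8095 = 1.7015, so P(S) = 1.7015/(1+1.7015) ≈ 0.63.

P(S) = 0.63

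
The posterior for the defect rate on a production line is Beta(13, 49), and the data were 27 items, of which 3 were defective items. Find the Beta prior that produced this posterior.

A Beta(α, β) prior with s successes and f failures in binomial data gives a Beta(α+s, β+f) posterior.
Subtract the data counts: 13−3=10, 49−24=25.

Beta(10, 25)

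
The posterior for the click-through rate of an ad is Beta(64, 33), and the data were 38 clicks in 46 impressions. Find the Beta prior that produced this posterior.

A Beta(a, b) prior with s successes and f failures in binomial data gives a Beta(a+s, b+f) posterior.
So a = 64 − 38 = 26 and b = 33 − 8 = 25.

Beta(26, 25)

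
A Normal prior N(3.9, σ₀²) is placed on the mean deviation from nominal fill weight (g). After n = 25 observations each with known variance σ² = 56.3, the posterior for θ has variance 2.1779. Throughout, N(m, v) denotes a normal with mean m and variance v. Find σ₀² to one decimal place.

σ₀² = 66.2

Posterior precision equals prior precision plus data precision: 1/σ_n² = 1/σ₀² + n/σ².
So 1/σ₀² = 1/2.1779 − 25/56.3 = 0.459158 − 0.444050 = 0.015108.
Hence σ₀² = 1/0.015108 ≈ 66.2.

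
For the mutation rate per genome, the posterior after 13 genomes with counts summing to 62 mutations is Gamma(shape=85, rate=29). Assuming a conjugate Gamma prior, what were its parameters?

Gamma–Poisson conjugacy: posterior shape = α + Σxᵢ, posterior rate = β + n.
So α = 85 − 62 = 23 and β = 29 − 13 = 16.

Gamma(shape=23, rate=16)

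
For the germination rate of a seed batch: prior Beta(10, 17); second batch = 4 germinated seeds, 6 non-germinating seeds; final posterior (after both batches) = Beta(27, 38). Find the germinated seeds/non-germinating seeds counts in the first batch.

13 germinated seeds and 15 non-germinating seeds

Because Beta–binomial updating is additive in the counts, the combined data contributed (α_post−α_prior, β_post−β_prior) successes and failures.
Total across both batches: 27−10=17 germinated seeds, 38−17=21 non-germinating seeds.
Subtract the second batch: 17−4=13 germinated seeds and 21−6=15 non-germinating seeds.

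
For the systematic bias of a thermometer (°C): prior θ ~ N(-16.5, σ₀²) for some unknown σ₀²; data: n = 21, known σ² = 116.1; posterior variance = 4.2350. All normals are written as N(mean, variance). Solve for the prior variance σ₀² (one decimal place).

σ₀² = 18.1

Posterior precision equals prior precision plus data precision: 1/σ_n² = 1/σ₀² + n/σ².
So 1/σ₀² = 1/4.2350 − 21/116.1 = 0.236128 − 0.180879 = 0.055249.
Hence σ₀² = 1/0.055249 ≈ 18.1.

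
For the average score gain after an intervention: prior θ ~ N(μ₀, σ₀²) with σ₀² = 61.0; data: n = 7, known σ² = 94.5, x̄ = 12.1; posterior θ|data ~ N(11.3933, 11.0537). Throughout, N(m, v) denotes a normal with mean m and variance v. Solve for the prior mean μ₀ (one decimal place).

The posterior mean is a precision-weighted average: μ_n = (τ₀μ₀ + τ_data·x̄)/(τ₀+τ_data), with τ₀=1/σ₀² and τ_data=n/σ².
Here τ₀ = 1/61.0 = 0.016393 and τ_data = 7/94.5 = 0.074074, so τ_n = 0.090467.
Rearranging for μ₀: μ₀ = (μ_n·τ_n − τ_data·x̄)/τ₀ = (11.3933·0.090467 − 0.074074·12.1) / 0.016393 = 0.134422/0.016393 ≈ 8.2.

μ₀ = 8.2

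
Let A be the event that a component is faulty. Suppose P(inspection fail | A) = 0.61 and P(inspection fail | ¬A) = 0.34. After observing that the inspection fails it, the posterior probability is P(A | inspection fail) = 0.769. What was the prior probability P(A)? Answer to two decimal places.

P(A) = 0.65

Bayes' rule in odds form gives O(A|E) = O(A)·[P(E|A)/P(E|¬A)], hence O(A) = O(A|E)/LR.
Posterior odds = 0.769/(1−0.769) = 3.3290. LR = 0.61/0.34 = 1.7941.
Prior odds = 3.3290/1.7941 = 1.8555, so P(A) = 1.8555/(1+1.8555) ≈ 0.65.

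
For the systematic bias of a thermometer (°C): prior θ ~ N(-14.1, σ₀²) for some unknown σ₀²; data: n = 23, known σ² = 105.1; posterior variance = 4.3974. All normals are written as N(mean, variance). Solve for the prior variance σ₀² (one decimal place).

Posterior precision equals prior precision plus data precision: 1/σ_n² = 1/σ₀² + n/σ².
So 1/σ₀² = 1/4.3974 − 23/105.1 = 0.227407 − 0.218839 = 0.008568.
Hence σ₀² = 1/0.008568 ≈ 116.7.

σ₀² = 116.7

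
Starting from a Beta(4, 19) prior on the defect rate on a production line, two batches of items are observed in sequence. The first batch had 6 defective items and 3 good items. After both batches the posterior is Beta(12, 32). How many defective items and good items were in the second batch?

Because Beta–binomial updating is additive in the counts, the combined data contributed (α_post−α_prior, β_post−β_prior) successes and failures.
Total across both batches: 12−4=8 defective items, 32−19=13 good items.
Subtract the first batch: 8−6=2 defective items and 13−3=10 good items.

2 defective items and 10 good items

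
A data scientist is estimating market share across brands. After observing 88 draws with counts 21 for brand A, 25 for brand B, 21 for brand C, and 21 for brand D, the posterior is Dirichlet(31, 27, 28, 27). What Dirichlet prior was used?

For a Dirichlet(α) prior with multinomial counts c, the posterior is Dirichlet(α + c) componentwise.
Subtract each count from the matching posterior parameter: 31−21=10, 27−25=2, 28−21=7, 27−21=6.

Dirichlet(10, 2, 7, 6)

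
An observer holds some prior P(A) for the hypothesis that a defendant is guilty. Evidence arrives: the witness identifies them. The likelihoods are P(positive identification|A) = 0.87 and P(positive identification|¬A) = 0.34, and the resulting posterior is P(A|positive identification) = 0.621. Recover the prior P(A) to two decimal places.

P(A) = 0.39

In odds form, posterior odds = prior odds × likelihood ratio, so prior odds = posterior odds ÷ LR.
Posterior odds = 0.621/(1−0.621) = 1.6385. LR = 0.87/0.34 = 2.5588.
Prior odds = 1.6385/2.5588 = 0.6403, so P(A) = 0.6403/(1+0.6403) ≈ 0.39.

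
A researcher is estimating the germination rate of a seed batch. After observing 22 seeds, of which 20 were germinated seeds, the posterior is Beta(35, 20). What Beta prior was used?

A Beta(α, β) prior with s successes and f failures in binomial data gives a Beta(α+s, β+f) posterior.
So α = 35 − 20 = 15 and β = 20 − 2 = 18.

Beta(15, 18)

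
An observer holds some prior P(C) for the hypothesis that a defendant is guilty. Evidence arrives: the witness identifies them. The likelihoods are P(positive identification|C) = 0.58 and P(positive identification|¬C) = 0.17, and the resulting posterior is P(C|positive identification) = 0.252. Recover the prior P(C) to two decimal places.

In odds form, posterior odds = prior odds × likelihood ratio, so prior odds = posterior odds ÷ LR.
Posterior odds = 0.252/(1−0.252) = 0.3369. LR = 0.58/0.17 = 3.4118.
Prior odds = 0.3369/3.4118 = 0.0987, so P(C) = 0.0987/(1+0.0987) ≈ 0.09.

P(C) = 0.09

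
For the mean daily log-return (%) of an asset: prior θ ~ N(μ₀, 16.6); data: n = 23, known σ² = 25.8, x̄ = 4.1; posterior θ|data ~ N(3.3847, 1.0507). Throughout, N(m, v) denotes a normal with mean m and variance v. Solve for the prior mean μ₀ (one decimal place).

The posterior mean is a precision-weighted average: μ_n = (τ₀μ₀ + τ_data·x̄)/(τ₀+τ_data), with τ₀=1/σ₀² and τ_data=n/σ².
Here τ₀ = 1/16.6 = 0.060241 and τ_data = 23/25.8 = 0.891473, so τ_n = 0.951714.
Rearranging for μ₀: μ₀ = (μ_n·τ_n − τ_data·x̄)/τ₀ = (3.3847·0.951714 − 0.891473·4.1) / 0.060241 = -0.433773/0.060241 ≈ -7.2.

μ₀ = -7.2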